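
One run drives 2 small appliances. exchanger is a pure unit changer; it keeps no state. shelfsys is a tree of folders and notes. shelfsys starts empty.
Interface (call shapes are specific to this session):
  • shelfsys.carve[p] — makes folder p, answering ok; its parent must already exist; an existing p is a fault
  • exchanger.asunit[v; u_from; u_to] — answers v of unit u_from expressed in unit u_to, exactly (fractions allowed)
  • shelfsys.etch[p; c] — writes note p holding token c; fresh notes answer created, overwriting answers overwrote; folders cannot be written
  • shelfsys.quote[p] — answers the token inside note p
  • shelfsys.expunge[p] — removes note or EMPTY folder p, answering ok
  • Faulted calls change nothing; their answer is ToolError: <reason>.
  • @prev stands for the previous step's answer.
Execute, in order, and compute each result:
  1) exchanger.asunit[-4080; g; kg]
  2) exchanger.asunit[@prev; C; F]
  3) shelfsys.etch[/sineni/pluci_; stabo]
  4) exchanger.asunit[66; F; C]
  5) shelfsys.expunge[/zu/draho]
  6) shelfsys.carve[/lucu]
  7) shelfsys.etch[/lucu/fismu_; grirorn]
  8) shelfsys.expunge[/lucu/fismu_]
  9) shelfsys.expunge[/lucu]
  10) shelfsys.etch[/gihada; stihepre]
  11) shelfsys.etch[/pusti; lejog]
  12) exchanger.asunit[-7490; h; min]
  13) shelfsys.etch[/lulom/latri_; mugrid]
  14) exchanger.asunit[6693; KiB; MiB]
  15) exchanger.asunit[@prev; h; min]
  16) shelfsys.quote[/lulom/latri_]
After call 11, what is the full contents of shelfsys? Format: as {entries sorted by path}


Calling exchanger.asunit using v: -4080, u_from: g, u_to: kg, giving -102/25.
I run exchanger.asunit using v: @prev, u_from: C, u_to: F, giving 3082/125.
I use shelfsys.etch using p: /sineni/pluci_, c: stabo, — result: ToolError: no parent.
Calling exchanger.asunit using v: 66, u_from: F, u_to: C: 170/9.
I invoke shelfsys.expunge using p: /zu/draho, and observe ToolError: not found.
Next I call shelfsys.carve using p: /lucu, giving ok.
I try shelfsys.etch using p: /lucu/fismu_, c: grirorn: created.
I invoke shelfsys.expunge using p: /lucu/fismu_, — result: ok.
Now I run shelfsys.expunge using p: /lucu, yielding ok.
Using shelfsys.etch using p: /gihada, c: stihepre, which returns created.
Calling shelfsys.etch using p: /pusti, c: lejog, and get created.
I try exchanger.asunit using v: -7490, u_from: h, u_to: min, giving -449400.
Now I run shelfsys.etch using p: /lulom/latri_, c: mugrid, and see ToolError: no parent.
Invoking exchanger.asunit using v: 6693, u_from: KiB, u_to: MiB, and observe 6693/1024.
I invoke exchanger.asunit using v: @prev, u_from: h, u_to: min, giving 100395/256.
Invoking shelfsys.quote using p: /lulom/latri_, and see ToolError: not found.

Answer: {gihada=stihepre, pusti=lejog}


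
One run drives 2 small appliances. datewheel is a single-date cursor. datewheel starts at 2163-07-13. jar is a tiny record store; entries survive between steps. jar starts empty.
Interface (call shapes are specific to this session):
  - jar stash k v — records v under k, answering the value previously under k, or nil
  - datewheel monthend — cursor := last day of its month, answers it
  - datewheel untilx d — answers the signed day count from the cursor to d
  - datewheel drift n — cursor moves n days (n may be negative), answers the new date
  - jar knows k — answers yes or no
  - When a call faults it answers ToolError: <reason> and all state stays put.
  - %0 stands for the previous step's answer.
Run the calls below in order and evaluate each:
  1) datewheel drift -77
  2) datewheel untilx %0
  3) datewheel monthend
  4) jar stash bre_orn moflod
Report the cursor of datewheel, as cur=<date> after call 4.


Act: datewheel drift[n→-77]
Obs: 2163-04-27
Act: datewheel untilx[d→%0]
Obs: 0
Act: datewheel monthend[]
Obs: 2163-04-30
Act: jar stash[k→bre_orn; v→moflod]
Obs: nil

Answer: cur=2163-04-30


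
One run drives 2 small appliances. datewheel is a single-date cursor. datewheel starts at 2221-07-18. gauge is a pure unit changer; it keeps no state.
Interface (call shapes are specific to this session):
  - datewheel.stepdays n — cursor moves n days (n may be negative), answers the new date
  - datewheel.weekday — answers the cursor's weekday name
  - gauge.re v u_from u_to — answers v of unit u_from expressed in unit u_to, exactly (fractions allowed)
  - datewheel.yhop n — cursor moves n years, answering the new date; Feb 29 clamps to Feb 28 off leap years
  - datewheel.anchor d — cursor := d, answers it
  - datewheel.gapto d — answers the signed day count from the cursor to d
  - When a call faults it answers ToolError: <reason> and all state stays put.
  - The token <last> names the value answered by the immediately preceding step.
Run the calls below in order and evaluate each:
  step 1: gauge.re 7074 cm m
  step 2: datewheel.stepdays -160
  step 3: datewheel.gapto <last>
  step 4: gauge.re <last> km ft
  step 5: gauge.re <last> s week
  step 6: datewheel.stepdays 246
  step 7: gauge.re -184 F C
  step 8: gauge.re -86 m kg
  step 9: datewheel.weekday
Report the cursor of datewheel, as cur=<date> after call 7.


>> gauge.re(v→7074, u_from→cm, u_to→m)
<< 3537/50
>> datewheel.stepdays(n→-160)
<< 2221-02-08
>> datewheel.gapto(d→<last>)
<< 0
>> gauge.re(v→<last>, u_from→km, u_to→ft)
<< 0
>> gauge.re(v→<last>, u_from→s, u_to→week)
<< 0
>> datewheel.stepdays(n→246)
<< 2221-10-12
>> gauge.re(v→-184, u_from→F, u_to→C)
<< -120
>> gauge.re(v→-86, u_from→m, u_to→kg)
<< ToolError: incompatible units
>> datewheel.weekday()
<< Friday

Answer: cur=2221-10-12


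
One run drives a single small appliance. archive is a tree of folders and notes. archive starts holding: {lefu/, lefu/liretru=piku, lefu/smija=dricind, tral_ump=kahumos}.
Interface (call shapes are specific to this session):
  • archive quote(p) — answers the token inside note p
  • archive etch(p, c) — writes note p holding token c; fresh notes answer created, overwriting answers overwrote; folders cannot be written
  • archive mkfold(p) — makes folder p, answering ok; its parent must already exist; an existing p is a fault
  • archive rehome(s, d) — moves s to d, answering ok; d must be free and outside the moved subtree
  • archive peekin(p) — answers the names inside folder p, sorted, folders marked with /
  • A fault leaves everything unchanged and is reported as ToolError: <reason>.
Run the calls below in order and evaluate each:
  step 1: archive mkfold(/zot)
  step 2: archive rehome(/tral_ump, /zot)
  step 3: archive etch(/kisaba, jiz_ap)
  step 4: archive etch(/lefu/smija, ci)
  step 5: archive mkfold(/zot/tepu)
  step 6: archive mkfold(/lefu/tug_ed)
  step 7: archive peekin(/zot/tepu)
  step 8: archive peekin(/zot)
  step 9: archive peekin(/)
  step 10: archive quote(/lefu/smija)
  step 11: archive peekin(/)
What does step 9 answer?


Step: archive mkfold[p=/zot]
Result: ok
Step: archive rehome[s=/tral_ump; d=/zot]
Result: ToolError: exists
Step: archive etch[p=/kisaba; c=jiz_ap]
Result: created
Step: archive etch[p=/lefu/smija; c=ci]
Result: overwrote
Step: archive mkfold[p=/zot/tepu]
Result: ok
Step: archive mkfold[p=/lefu/tug_ed]
Result: ok
Step: archive peekin[p=/zot/tepu]
Result: []
Step: archive peekin[p=/zot]
Result: [tepu/]
Step: archive peekin[p=/]
Result: [kisaba, lefu/, tral_ump, zot/]
Step: archive quote[p=/lefu/smija]
Result: ci
Step: archive peekin[p=/]
Result: [kisaba, lefu/, tral_ump, zot/]

Answer: [kisaba, lefu/, tral_ump, zot/]


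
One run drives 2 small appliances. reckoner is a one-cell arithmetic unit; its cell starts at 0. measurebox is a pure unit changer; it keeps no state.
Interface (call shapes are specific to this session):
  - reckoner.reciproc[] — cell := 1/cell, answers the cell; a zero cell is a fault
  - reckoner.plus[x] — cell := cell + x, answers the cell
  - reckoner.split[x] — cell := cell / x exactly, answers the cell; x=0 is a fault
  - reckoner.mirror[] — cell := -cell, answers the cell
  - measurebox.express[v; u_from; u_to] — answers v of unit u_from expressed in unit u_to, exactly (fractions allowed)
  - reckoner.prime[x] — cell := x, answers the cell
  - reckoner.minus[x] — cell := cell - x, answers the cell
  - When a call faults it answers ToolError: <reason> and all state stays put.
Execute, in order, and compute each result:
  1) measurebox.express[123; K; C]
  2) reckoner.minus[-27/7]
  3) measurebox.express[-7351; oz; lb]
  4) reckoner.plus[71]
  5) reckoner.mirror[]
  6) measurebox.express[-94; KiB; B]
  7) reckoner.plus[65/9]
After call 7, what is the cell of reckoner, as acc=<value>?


Answer: acc=-4261/63

Derivation:
Now I run measurebox.express passing v='123', u_from='K', u_to='C', which returns -3003/20.
I use reckoner.minus passing x='-27/7', and observe 27/7.
I run measurebox.express passing v='-7351', u_from='oz', u_to='lb', and observe -7351/16.
I invoke reckoner.plus passing x='71', and get 524/7.
I invoke reckoner.mirror, which returns -524/7.
Using measurebox.express passing v='-94', u_from='KiB', u_to='B', and see -96256.
I use reckoner.plus passing x='65/9', giving -4261/63.


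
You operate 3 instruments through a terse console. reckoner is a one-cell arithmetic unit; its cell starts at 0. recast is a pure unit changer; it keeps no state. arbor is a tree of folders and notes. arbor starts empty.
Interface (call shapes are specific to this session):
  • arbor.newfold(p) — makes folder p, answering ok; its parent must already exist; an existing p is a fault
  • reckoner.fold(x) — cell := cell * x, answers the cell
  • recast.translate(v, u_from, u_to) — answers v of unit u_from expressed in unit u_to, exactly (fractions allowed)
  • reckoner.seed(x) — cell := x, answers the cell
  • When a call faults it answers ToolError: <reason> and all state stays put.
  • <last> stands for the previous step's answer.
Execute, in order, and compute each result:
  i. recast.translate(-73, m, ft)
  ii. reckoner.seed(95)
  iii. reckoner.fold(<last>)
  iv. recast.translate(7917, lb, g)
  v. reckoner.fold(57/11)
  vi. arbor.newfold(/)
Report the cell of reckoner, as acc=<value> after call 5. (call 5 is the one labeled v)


Answer: acc=514425/11

Derivation:
% recast.translate v: -73 u_from: m u_to: ft
= -91250/381
% reckoner.seed x: 95
= 95
% reckoner.fold x: <last>
= 9025
% recast.translate v: 7917 u_from: lb u_to: g
= 359109079329/100000
% reckoner.fold x: 57/11
= 514425/11
% arbor.newfold p: /
= ToolError: exists


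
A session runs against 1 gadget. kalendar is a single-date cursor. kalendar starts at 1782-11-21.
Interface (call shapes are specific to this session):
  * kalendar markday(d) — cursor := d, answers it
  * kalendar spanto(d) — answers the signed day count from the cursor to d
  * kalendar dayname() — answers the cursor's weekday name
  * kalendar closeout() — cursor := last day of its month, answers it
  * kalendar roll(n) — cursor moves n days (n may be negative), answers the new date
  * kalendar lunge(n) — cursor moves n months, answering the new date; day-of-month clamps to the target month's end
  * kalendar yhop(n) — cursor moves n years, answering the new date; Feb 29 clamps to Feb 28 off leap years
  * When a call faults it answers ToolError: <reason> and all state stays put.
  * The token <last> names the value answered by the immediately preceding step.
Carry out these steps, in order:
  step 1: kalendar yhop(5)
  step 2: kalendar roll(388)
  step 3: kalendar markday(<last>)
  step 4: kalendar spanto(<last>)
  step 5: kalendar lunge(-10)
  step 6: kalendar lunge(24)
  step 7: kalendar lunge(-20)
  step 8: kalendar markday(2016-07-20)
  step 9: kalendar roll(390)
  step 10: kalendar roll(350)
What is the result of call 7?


Answer: 1788-06-13

Derivation:
> kalendar yhop n: 5
= 1787-11-21
> kalendar roll n: 388
= 1788-12-13
> kalendar markday d: <last>
= 1788-12-13
> kalendar spanto d: <last>
= 0
> kalendar lunge n: -10
= 1788-02-13
> kalendar lunge n: 24
= 1790-02-13
> kalendar lunge n: -20
= 1788-06-13
> kalendar markday d: 2016-07-20
= 2016-07-20
> kalendar roll n: 390
= 2017-08-14
> kalendar roll n: 350
= 2018-07-30


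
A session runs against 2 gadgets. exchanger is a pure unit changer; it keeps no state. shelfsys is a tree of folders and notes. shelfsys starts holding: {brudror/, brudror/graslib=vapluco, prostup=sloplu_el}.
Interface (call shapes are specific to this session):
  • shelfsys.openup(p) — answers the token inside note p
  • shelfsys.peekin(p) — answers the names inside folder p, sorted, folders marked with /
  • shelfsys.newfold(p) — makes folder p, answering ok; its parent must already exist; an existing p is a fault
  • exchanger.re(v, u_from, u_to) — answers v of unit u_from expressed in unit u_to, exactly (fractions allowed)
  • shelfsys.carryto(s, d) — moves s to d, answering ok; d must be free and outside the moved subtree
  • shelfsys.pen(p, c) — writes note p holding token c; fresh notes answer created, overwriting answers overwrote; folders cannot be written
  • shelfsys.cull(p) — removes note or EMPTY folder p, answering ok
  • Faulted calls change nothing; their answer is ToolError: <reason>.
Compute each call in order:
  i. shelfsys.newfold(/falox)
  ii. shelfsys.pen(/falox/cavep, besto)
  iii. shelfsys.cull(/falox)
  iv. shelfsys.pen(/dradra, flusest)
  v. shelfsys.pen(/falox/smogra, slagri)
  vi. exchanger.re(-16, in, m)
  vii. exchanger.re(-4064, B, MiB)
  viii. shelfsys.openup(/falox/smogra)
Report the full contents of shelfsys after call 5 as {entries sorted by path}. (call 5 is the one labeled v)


Now I run shelfsys.newfold using /falox, which returns ok.
I try shelfsys.pen using /falox/cavep, besto, giving created.
I invoke shelfsys.cull using /falox, giving ToolError: not empty.
Next I call shelfsys.pen using /dradra, flusest, and see created.
Next I call shelfsys.pen using /falox/smogra, slagri, giving created.
I invoke exchanger.re using -16, in, m, which returns -254/625.
I run exchanger.re using -4064, B, MiB, and observe -127/32768.
I run shelfsys.openup using /falox/smogra, → slagri.

Answer: {brudror/, brudror/graslib=vapluco, dradra=flusest, falox/, falox/cavep=besto, falox/smogra=slagri, prostup=sloplu_el}


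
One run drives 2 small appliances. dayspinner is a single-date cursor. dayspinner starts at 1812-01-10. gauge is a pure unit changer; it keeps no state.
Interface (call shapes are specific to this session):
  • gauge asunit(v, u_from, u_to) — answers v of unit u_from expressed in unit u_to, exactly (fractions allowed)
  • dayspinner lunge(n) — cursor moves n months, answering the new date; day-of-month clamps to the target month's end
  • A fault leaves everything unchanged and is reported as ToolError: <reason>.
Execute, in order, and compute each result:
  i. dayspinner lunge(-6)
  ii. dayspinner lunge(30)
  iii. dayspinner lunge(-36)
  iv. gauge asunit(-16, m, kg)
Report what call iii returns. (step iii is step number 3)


// 1. dayspinner lunge(n=-6) == 1811-07-10
// 2. dayspinner lunge(n=30) == 1814-01-10
// 3. dayspinner lunge(n=-36) == 1811-01-10
// 4. gauge asunit(v=-16, u_from=m, u_to=kg) == ToolError: incompatible units

Answer: 1811-01-10


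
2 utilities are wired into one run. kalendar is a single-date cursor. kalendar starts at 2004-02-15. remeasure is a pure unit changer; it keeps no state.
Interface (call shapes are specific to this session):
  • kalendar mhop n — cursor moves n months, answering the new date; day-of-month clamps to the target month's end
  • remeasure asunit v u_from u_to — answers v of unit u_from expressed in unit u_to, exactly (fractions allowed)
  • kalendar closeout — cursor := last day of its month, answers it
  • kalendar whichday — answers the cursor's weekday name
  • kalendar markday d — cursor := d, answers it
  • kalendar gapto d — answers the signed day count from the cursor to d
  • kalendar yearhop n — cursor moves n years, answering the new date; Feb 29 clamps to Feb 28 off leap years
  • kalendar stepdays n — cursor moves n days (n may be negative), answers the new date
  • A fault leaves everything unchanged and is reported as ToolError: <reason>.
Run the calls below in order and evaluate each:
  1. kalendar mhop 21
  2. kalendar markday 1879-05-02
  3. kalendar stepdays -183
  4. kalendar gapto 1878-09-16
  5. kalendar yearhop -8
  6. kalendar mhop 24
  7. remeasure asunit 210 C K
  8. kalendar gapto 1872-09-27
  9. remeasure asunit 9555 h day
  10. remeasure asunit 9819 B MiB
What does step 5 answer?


I call kalendar mhop with n=21: 2005-11-15.
I call kalendar markday with d=1879-05-02, — result: 1879-05-02.
Now I run kalendar stepdays with n=-183, giving 1878-10-31.
I try kalendar gapto with d=1878-09-16, — result: -45.
Next I call kalendar yearhop with n=-8, giving 1870-10-31.
I try kalendar mhop with n=24, and see 1872-10-31.
I invoke remeasure asunit with v=210, u_from=C, u_to=K, and observe 9663/20.
Next I call kalendar gapto with d=1872-09-27, giving -34.
Invoking remeasure asunit with v=9555, u_from=h, u_to=day, and get 3185/8.
Invoking remeasure asunit with v=9819, u_from=B, u_to=MiB, and get 9819/1048576.

Answer: 1870-10-31


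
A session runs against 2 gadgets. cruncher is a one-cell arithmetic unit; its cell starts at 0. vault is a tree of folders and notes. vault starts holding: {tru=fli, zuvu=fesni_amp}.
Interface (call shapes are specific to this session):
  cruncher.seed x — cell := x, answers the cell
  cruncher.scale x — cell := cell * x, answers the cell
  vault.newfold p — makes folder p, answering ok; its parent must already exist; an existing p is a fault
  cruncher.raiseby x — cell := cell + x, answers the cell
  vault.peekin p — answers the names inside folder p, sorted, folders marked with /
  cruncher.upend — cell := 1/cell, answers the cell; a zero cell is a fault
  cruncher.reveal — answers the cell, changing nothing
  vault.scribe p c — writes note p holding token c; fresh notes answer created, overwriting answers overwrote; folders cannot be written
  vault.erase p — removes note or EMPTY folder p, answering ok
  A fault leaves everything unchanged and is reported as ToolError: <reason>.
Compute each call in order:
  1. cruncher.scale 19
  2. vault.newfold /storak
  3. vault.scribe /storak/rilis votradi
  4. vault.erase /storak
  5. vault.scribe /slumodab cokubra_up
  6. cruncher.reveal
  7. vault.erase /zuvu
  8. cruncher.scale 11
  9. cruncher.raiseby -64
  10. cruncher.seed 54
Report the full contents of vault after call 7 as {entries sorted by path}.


Answer: {slumodab=cokubra_up, storak/, storak/rilis=votradi, tru=fli}

Derivation:
→ cruncher.scale(x=19)
← 0
→ vault.newfold(p=/storak)
← ok
→ vault.scribe(p=/storak/rilis, c=votradi)
← created
→ vault.erase(p=/storak)
← ToolError: not empty
→ vault.scribe(p=/slumodab, c=cokubra_up)
← created
→ cruncher.reveal()
← 0
→ vault.erase(p=/zuvu)
← ok
→ cruncher.scale(x=11)
← 0
→ cruncher.raiseby(x=-64)
← -64
→ cruncher.seed(x=54)
← 54


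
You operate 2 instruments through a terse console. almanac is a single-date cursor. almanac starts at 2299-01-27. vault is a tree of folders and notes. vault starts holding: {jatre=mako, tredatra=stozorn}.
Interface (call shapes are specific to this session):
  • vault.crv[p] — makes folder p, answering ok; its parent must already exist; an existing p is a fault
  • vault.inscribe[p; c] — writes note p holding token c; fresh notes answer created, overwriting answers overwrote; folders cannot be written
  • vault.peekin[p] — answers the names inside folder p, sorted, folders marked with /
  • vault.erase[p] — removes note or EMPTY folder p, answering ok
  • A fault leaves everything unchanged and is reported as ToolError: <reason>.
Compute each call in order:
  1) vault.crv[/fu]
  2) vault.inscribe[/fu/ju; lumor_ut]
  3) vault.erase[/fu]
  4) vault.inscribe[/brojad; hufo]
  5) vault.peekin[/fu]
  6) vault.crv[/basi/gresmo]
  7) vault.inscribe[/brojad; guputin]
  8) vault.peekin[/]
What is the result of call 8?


Answer: [brojad, fu/, jatre, tredatra]

Derivation:
Act: crv[p=/fu]
Obs: ok
Act: inscribe[p=/fu/ju; c=lumor_ut]
Obs: created
Act: erase[p=/fu]
Obs: ToolError: not empty
Act: inscribe[p=/brojad; c=hufo]
Obs: created
Act: peekin[p=/fu]
Obs: [ju]
Act: crv[p=/basi/gresmo]
Obs: ToolError: no parent
Act: inscribe[p=/brojad; c=guputin]
Obs: overwrote
Act: peekin[p=/]
Obs: [brojad, fu/, jatre, tredatra]


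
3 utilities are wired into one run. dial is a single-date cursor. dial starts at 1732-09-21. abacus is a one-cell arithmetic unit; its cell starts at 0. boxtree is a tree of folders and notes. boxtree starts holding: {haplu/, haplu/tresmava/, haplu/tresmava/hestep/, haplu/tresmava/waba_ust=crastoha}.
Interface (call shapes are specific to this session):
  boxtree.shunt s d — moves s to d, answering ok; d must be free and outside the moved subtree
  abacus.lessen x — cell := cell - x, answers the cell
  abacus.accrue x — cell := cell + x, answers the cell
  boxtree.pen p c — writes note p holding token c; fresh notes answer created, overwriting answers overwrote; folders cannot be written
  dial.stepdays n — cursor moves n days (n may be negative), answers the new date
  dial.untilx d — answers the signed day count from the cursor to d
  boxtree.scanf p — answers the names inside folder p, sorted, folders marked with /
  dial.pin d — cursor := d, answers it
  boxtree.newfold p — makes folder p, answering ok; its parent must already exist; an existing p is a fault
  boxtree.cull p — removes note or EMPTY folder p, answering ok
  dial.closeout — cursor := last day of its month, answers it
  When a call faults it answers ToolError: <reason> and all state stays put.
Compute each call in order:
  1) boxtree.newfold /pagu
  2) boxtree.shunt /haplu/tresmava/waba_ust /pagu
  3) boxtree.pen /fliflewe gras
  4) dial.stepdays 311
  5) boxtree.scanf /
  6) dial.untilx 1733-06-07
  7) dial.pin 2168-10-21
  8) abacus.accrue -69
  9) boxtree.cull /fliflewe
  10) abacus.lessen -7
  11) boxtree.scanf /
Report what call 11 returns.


Answer: [haplu/, pagu/]

Derivation:
Step: newfold[p='/pagu']
Result: ok
Step: shunt[s='/haplu/tresmava/waba_ust'; d='/pagu']
Result: ToolError: exists
Step: pen[p='/fliflewe'; c='gras']
Result: created
Step: stepdays[n='311']
Result: 1733-07-29
Step: scanf[p='/']
Result: [fliflewe, haplu/, pagu/]
Step: untilx[d='1733-06-07']
Result: -52
Step: pin[d='2168-10-21']
Result: 2168-10-21
Step: accrue[x='-69']
Result: -69
Step: cull[p='/fliflewe']
Result: ok
Step: lessen[x='-7']
Result: -62
Step: scanf[p='/']
Result: [haplu/, pagu/]


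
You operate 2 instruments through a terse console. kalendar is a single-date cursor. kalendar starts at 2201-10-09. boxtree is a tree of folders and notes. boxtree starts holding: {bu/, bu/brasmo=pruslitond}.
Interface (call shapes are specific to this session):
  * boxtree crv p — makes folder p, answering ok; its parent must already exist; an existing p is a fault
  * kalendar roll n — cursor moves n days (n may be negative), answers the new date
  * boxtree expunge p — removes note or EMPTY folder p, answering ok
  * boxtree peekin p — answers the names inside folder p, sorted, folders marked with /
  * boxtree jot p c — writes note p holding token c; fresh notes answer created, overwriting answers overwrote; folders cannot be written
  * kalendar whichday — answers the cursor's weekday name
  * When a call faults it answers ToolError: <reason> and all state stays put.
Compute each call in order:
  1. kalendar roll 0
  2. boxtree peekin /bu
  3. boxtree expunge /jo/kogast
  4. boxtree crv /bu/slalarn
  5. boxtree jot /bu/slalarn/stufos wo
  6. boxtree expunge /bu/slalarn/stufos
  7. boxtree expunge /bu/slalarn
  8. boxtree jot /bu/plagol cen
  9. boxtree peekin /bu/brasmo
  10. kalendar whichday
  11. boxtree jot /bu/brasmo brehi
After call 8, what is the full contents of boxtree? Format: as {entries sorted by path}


Answer: {bu/, bu/brasmo=pruslitond, bu/plagol=cen}

Derivation:
·→ kalendar roll(n: 0)
·← 2201-10-09
·→ boxtree peekin(p: /bu)
·← [brasmo]
·→ boxtree expunge(p: /jo/kogast)
·← ToolError: not found
·→ boxtree crv(p: /bu/slalarn)
·← ok
·→ boxtree jot(p: /bu/slalarn/stufos, c: wo)
·← created
·→ boxtree expunge(p: /bu/slalarn/stufos)
·← ok
·→ boxtree expunge(p: /bu/slalarn)
·← ok
·→ boxtree jot(p: /bu/plagol, c: cen)
·← created
·→ boxtree peekin(p: /bu/brasmo)
·← ToolError: not a directory
·→ kalendar whichday()
·← Friday
·→ boxtree jot(p: /bu/brasmo, c: brehi)
·← overwrote


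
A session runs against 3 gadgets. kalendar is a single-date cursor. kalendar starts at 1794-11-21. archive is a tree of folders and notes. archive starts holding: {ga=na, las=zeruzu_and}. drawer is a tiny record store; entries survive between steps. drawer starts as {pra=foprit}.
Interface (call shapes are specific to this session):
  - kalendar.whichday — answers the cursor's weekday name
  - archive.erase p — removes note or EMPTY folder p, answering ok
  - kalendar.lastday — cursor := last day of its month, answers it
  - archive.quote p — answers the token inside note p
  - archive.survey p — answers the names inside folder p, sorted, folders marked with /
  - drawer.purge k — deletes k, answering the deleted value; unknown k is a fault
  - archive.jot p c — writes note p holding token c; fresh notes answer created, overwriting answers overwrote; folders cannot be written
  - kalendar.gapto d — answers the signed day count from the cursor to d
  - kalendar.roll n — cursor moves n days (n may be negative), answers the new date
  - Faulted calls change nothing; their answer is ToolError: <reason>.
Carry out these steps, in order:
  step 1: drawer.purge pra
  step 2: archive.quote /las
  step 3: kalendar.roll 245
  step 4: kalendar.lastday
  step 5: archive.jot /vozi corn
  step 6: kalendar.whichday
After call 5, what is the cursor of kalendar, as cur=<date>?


·→ purge(k: pra)
·← foprit
·→ quote(p: /las)
·← zeruzu_and
·→ roll(n: 245)
·← 1795-07-24
·→ lastday()
·← 1795-07-31
·→ jot(p: /vozi, c: corn)
·← created
·→ whichday()
·← Friday

Answer: cur=1795-07-31


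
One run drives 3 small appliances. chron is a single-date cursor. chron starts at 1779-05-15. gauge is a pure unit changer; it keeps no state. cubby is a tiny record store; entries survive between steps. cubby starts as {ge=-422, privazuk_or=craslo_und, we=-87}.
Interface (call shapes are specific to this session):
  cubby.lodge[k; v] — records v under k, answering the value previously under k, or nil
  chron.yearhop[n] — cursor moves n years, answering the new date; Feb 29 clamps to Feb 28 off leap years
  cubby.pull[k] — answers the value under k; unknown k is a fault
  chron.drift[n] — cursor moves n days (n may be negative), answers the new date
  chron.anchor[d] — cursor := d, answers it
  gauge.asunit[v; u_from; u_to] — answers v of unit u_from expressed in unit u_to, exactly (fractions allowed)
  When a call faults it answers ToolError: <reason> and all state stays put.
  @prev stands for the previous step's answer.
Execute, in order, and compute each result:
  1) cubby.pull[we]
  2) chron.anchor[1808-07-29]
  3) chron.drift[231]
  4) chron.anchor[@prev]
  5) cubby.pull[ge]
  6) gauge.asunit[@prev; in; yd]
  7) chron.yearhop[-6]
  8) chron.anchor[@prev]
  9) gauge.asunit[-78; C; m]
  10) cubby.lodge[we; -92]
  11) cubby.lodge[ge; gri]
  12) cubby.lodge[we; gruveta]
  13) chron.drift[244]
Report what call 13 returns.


;; cubby.pull(k=we) == -87
;; chron.anchor(d=1808-07-29) == 1808-07-29
;; chron.drift(n=231) == 1809-03-17
;; chron.anchor(d=@prev) == 1809-03-17
;; cubby.pull(k=ge) == -422
;; gauge.asunit(v=@prev, u_from=in, u_to=yd) == -211/18
;; chron.yearhop(n=-6) == 1803-03-17
;; chron.anchor(d=@prev) == 1803-03-17
;; gauge.asunit(v=-78, u_from=C, u_to=m) == ToolError: incompatible units
;; cubby.lodge(k=we, v=-92) == -87
;; cubby.lodge(k=ge, v=gri) == -422
;; cubby.lodge(k=we, v=gruveta) == -92
;; chron.drift(n=244) == 1803-11-16

Answer: 1803-11-16


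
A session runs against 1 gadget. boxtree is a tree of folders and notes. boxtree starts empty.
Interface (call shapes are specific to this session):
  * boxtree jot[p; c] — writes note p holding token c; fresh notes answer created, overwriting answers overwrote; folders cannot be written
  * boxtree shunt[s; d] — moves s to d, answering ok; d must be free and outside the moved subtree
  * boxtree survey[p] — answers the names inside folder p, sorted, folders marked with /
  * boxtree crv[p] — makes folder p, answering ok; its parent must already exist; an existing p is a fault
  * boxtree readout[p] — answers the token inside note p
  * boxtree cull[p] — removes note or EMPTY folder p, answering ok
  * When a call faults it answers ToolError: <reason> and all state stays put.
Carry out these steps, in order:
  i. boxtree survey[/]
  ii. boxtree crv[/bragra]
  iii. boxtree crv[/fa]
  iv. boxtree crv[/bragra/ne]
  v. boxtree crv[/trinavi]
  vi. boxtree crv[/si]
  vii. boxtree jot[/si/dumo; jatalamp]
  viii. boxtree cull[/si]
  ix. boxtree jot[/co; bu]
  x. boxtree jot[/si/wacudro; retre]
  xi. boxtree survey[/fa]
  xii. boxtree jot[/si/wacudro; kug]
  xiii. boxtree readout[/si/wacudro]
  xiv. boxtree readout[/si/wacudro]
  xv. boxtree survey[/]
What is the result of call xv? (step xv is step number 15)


==> boxtree survey(/)
<== []
==> boxtree crv(/bragra)
<== ok
==> boxtree crv(/fa)
<== ok
==> boxtree crv(/bragra/ne)
<== ok
==> boxtree crv(/trinavi)
<== ok
==> boxtree crv(/si)
<== ok
==> boxtree jot(/si/dumo, jatalamp)
<== created
==> boxtree cull(/si)
<== ToolError: not empty
==> boxtree jot(/co, bu)
<== created
==> boxtree jot(/si/wacudro, retre)
<== created
==> boxtree survey(/fa)
<== []
==> boxtree jot(/si/wacudro, kug)
<== overwrote
==> boxtree readout(/si/wacudro)
<== kug
==> boxtree readout(/si/wacudro)
<== kug
==> boxtree survey(/)
<== [bragra/, co, fa/, si/, trinavi/]

Answer: [bragra/, co, fa/, si/, trinavi/]


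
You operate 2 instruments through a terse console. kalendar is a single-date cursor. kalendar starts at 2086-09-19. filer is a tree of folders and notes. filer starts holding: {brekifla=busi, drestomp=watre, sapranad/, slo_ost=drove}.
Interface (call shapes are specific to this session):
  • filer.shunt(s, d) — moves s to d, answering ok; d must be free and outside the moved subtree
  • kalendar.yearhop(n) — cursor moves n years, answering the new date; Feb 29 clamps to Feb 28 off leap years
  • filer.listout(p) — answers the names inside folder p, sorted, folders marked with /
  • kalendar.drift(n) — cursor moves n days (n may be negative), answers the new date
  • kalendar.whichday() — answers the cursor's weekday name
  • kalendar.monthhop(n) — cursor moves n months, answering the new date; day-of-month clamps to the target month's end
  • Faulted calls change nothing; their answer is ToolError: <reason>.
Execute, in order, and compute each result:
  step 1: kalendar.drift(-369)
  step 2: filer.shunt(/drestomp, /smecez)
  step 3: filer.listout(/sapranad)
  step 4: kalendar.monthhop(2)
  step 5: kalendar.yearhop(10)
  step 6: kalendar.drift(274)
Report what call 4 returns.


Answer: 2085-11-15

Derivation:
% kalendar.drift(n→-369) : 2085-09-15
% filer.shunt(s→/drestomp, d→/smecez) : ok
% filer.listout(p→/sapranad) : []
% kalendar.monthhop(n→2) : 2085-11-15
% kalendar.yearhop(n→10) : 2095-11-15
% kalendar.drift(n→274) : 2096-08-15


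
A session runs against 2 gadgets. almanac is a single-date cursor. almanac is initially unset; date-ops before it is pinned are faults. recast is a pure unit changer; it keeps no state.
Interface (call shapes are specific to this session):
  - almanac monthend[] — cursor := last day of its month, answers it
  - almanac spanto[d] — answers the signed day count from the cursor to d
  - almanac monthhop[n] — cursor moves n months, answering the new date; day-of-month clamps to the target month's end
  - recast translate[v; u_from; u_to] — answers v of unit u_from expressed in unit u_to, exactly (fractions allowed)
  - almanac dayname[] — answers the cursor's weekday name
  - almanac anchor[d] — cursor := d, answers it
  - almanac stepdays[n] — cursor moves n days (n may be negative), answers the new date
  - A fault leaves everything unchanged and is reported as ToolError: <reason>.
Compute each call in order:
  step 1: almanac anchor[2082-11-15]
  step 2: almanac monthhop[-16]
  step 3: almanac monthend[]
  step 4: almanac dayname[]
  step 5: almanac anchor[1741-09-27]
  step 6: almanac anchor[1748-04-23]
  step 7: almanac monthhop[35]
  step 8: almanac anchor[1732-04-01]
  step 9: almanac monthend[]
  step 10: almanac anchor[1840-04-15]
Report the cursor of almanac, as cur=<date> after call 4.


Answer: cur=2081-07-31

Derivation:
Act: almanac anchor[d: 2082-11-15]
Obs: 2082-11-15
Act: almanac monthhop[n: -16]
Obs: 2081-07-15
Act: almanac monthend[]
Obs: 2081-07-31
Act: almanac dayname[]
Obs: Thursday
Act: almanac anchor[d: 1741-09-27]
Obs: 1741-09-27
Act: almanac anchor[d: 1748-04-23]
Obs: 1748-04-23
Act: almanac monthhop[n: 35]
Obs: 1751-03-23
Act: almanac anchor[d: 1732-04-01]
Obs: 1732-04-01
Act: almanac monthend[]
Obs: 1732-04-30
Act: almanac anchor[d: 1840-04-15]
Obs: 1840-04-15


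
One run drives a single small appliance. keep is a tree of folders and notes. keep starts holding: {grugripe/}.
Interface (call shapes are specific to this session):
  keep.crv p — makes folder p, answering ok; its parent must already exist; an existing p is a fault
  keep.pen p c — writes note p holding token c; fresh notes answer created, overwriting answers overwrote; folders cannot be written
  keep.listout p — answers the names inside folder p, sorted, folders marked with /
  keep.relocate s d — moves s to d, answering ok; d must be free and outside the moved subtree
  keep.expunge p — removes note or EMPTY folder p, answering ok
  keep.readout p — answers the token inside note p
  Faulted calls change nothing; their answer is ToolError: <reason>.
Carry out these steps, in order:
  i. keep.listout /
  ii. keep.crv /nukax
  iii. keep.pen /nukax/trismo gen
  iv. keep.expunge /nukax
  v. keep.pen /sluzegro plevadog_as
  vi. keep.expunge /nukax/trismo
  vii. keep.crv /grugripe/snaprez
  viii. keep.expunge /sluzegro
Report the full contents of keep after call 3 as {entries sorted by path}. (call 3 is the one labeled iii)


-- listout(p=/) => [grugripe/]
-- crv(p=/nukax) => ok
-- pen(p=/nukax/trismo, c=gen) => created
-- expunge(p=/nukax) => ToolError: not empty
-- pen(p=/sluzegro, c=plevadog_as) => created
-- expunge(p=/nukax/trismo) => ok
-- crv(p=/grugripe/snaprez) => ok
-- expunge(p=/sluzegro) => ok

Answer: {grugripe/, nukax/, nukax/trismo=gen}


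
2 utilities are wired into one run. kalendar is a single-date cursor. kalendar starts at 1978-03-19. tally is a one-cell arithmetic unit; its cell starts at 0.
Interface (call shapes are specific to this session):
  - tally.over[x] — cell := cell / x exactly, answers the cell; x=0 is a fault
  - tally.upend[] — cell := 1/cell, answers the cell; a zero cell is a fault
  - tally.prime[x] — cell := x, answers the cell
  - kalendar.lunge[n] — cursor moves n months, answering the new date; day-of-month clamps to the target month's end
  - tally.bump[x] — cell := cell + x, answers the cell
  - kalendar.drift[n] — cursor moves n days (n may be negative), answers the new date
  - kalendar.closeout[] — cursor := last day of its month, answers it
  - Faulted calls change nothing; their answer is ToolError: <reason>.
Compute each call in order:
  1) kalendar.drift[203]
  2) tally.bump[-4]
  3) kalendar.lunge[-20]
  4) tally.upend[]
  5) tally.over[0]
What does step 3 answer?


Answer: 1977-02-08

Derivation:
>>> kalendar.drift n='203'
[out] 1978-10-08
>>> tally.bump x='-4'
[out] -4
>>> kalendar.lunge n='-20'
[out] 1977-02-08
>>> tally.upend
[out] -1/4
>>> tally.over x='0'
[out] ToolError: division by zero


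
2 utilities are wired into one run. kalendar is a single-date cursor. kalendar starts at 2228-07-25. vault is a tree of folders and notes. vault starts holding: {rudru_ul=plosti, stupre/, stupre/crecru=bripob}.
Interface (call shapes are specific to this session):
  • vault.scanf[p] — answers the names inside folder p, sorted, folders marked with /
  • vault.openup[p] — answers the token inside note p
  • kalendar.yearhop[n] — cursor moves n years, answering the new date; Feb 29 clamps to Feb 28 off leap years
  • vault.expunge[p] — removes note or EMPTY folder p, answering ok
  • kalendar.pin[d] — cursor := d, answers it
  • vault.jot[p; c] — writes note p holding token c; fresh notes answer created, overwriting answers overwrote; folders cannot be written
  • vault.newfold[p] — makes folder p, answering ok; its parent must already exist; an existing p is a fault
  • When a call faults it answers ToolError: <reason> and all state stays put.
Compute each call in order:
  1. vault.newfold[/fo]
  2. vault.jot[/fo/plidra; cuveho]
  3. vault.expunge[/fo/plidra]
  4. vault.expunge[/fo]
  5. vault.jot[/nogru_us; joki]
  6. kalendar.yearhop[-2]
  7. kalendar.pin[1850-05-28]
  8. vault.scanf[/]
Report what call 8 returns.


Then vault.newfold(/fo), which returns ok.
Then vault.jot(/fo/plidra, cuveho): created.
Calling vault.expunge(/fo/plidra), which returns ok.
I call vault.expunge(/fo): ok.
Using vault.jot(/nogru_us, joki), and observe created.
Calling kalendar.yearhop(-2), yielding 2226-07-25.
Next I call kalendar.pin(1850-05-28), — result: 1850-05-28.
Next I call vault.scanf(/), → [nogru_us, rudru_ul, stupre/].

Answer: [nogru_us, rudru_ul, stupre/]


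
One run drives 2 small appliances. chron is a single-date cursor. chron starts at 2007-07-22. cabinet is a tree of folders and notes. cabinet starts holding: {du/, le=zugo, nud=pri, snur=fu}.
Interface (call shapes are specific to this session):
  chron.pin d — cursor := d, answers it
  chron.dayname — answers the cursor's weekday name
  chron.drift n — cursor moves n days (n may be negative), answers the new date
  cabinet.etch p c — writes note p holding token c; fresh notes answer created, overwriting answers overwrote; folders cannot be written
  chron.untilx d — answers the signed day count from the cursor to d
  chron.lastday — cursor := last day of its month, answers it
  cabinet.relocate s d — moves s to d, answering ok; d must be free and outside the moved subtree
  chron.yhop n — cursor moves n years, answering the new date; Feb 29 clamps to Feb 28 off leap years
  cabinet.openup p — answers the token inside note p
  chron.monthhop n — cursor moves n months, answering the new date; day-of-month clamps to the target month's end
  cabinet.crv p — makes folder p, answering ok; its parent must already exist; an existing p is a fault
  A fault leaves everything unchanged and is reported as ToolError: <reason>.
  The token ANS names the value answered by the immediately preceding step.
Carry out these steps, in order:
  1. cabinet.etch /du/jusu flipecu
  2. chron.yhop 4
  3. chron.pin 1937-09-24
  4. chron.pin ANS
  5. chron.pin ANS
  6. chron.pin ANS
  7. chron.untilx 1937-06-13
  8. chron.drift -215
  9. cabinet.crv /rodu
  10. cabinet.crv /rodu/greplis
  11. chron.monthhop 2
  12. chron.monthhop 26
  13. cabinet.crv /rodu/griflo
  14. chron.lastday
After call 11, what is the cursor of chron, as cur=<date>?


Answer: cur=1937-04-21

Derivation:
>> etch(p→/du/jusu, c→flipecu)
<< created
>> yhop(n→4)
<< 2011-07-22
>> pin(d→1937-09-24)
<< 1937-09-24
>> pin(d→ANS)
<< 1937-09-24
>> pin(d→ANS)
<< 1937-09-24
>> pin(d→ANS)
<< 1937-09-24
>> untilx(d→1937-06-13)
<< -103
>> drift(n→-215)
<< 1937-02-21
>> crv(p→/rodu)
<< ok
>> crv(p→/rodu/greplis)
<< ok
>> monthhop(n→2)
<< 1937-04-21
>> monthhop(n→26)
<< 1939-06-21
>> crv(p→/rodu/griflo)
<< ok
>> lastday()
<< 1939-06-30


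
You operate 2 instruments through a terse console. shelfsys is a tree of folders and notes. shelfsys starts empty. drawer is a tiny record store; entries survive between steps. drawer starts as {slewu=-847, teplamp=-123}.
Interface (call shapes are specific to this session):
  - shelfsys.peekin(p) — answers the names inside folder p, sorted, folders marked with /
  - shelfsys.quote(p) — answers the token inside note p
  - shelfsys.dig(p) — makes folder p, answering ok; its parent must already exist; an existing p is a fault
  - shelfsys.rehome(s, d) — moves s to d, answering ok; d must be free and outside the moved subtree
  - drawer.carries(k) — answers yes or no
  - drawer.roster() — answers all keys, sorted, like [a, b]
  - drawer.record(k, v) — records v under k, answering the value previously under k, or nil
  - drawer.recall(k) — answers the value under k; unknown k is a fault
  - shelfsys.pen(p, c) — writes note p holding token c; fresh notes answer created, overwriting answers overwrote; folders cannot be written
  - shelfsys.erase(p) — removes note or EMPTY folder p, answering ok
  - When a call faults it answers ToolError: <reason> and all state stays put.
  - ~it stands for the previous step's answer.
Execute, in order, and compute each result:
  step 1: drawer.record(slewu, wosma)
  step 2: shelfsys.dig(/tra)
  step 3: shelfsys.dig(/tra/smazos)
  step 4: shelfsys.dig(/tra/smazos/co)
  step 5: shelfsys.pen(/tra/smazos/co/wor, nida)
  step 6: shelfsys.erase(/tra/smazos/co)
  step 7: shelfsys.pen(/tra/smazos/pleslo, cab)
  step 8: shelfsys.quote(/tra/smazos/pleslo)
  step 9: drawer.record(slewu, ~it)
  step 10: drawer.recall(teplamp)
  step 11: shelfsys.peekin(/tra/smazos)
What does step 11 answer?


$ record k='slewu' v='wosma'
  -847
$ dig p='/tra'
  ok
$ dig p='/tra/smazos'
  ok
$ dig p='/tra/smazos/co'
  ok
$ pen p='/tra/smazos/co/wor' c='nida'
  created
$ erase p='/tra/smazos/co'
  ToolError: not empty
$ pen p='/tra/smazos/pleslo' c='cab'
  created
$ quote p='/tra/smazos/pleslo'
  cab
$ record k='slewu' v='~it'
  wosma
$ recall k='teplamp'
  -123
$ peekin p='/tra/smazos'
  [co/, pleslo]

Answer: [co/, pleslo]
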